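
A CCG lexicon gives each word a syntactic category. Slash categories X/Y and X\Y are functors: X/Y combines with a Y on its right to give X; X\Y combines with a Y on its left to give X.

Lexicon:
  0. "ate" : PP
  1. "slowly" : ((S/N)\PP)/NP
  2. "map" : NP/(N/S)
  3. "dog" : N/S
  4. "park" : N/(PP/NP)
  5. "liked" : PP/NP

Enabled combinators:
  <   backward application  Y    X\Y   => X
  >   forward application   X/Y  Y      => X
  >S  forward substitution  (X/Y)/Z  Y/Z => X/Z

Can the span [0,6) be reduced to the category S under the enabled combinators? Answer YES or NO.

[0,6] S   >
  [0,4] S/N   <
    [0,1] "ate" : PP
    [1,4] (S/N)\PP   >
      [1,2] "slowly" : ((S/N)\PP)/NP
      [2,4] NP   >
        [2,3] "map" : NP/(N/S)
        [3,4] "dog" : N/S
  [4,6] N   >
    [4,5] "park" : N/(PP/NP)
    [5,6] "liked" : PP/NP

YES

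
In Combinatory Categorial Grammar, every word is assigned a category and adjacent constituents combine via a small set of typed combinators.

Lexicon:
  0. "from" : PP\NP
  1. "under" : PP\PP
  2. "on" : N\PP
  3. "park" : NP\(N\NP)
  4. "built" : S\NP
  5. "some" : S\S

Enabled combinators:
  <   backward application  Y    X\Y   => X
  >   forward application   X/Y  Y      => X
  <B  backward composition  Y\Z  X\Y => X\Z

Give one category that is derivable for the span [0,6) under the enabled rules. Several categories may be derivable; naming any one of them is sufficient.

S

[0,6] S   <
  [0,4] NP   <
    [0,3] N\NP   <B
      [0,1] "from" : PP\NP
      [1,3] N\PP   <B
        [1,2] "under" : PP\PP
        [2,3] "on" : N\PP
    [3,4] "park" : NP\(N\NP)
  [4,6] S\NP   <B
    [4,5] "built" : S\NP
    [5,6] "some" : S\S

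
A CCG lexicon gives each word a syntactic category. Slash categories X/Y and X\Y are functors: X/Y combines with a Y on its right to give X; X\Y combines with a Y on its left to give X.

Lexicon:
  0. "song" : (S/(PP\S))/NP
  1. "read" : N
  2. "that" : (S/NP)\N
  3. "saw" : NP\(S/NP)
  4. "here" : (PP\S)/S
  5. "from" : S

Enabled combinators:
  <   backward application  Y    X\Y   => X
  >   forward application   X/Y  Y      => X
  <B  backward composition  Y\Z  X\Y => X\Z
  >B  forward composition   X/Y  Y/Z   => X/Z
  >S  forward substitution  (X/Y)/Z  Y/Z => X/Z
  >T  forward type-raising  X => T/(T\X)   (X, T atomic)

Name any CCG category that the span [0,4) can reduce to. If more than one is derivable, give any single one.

S/(PP\S)

[0,6] S   >
  [0,4] S/(PP\S)   >
    [0,1] "song" : (S/(PP\S))/NP
    [1,4] NP   <
      [1,2] "read" : N
      [2,4] NP\N   <B
        [2,3] "that" : (S/NP)\N
        [3,4] "saw" : NP\(S/NP)
  [4,6] PP\S   >
    [4,5] "here" : (PP\S)/S
    [5,6] "from" : S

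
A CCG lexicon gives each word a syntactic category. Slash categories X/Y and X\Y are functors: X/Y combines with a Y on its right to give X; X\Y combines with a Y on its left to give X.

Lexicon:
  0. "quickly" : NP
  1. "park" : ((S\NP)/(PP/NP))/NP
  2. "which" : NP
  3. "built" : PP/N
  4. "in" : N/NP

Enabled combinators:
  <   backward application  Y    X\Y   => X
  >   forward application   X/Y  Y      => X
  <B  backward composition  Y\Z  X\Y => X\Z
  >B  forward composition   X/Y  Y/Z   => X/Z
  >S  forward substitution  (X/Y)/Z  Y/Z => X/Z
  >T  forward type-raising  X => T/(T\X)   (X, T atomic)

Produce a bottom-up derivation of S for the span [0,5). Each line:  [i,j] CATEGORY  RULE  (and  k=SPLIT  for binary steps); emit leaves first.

[0,1] NP  lex  "quickly"
[1,2] ((S\NP)/(PP/NP))/NP  lex  "park"
[2,3] NP  lex  "which"
[1,3] (S\NP)/(PP/NP)  >  k=2
[3,4] PP/N  lex  "built"
[4,5] N/NP  lex  "in"
[3,5] PP/NP  >B  k=4
[1,5] S\NP  >  k=3
[0,5] S  <  k=1

[0,5] S   <
  [0,1] "quickly" : NP
  [1,5] S\NP   >
    [1,3] (S\NP)/(PP/NP)   >
      [1,2] "park" : ((S\NP)/(PP/NP))/NP
      [2,3] "which" : NP
    [3,5] PP/NP   >B
      [3,4] "built" : PP/N
      [4,5] "in" : N/NP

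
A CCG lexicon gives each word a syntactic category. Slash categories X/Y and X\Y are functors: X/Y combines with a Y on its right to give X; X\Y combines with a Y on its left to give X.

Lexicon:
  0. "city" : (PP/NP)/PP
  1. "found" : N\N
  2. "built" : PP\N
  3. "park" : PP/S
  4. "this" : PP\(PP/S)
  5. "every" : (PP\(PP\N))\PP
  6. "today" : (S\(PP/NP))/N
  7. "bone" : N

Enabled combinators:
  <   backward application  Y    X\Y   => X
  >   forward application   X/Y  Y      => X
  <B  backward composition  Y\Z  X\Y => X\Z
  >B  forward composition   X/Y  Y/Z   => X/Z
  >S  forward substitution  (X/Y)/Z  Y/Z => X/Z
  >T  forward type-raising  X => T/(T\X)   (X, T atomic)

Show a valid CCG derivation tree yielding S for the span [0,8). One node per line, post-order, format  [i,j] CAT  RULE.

[0,1] (PP/NP)/PP  lex  "city"
[1,2] N\N  lex  "found"
[2,3] PP\N  lex  "built"
[1,3] PP\N  <B  k=2
[3,4] PP/S  lex  "park"
[4,5] PP\(PP/S)  lex  "this"
[3,5] PP  <  k=4
[5,6] (PP\(PP\N))\PP  lex  "every"
[3,6] PP\(PP\N)  <  k=5
[1,6] PP  <  k=3
[0,6] PP/NP  >  k=1
[6,7] (S\(PP/NP))/N  lex  "today"
[7,8] N  lex  "bone"
[6,8] S\(PP/NP)  >  k=7
[0,8] S  <  k=6

[0,8] S   <
  [0,6] PP/NP   >
    [0,1] "city" : (PP/NP)/PP
    [1,6] PP   <
      [1,3] PP\N   <B
        [1,2] "found" : N\N
        [2,3] "built" : PP\N
      [3,6] PP\(PP\N)   <
        [3,5] PP   <
          [3,4] "park" : PP/S
          [4,5] "this" : PP\(PP/S)
        [5,6] "every" : (PP\(PP\N))\PP
  [6,8] S\(PP/NP)   >
    [6,7] "today" : (S\(PP/NP))/N
    [7,8] "bone" : N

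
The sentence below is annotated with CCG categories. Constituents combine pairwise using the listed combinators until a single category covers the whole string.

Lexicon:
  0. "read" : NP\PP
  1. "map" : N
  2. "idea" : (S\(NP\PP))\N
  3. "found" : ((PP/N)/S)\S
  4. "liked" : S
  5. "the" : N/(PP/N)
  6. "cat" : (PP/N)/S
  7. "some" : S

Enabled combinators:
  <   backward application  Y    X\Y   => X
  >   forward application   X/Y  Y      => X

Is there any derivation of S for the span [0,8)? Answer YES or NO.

NP\PP N (S\(NP\PP))\N ((PP/N)/S)\S S N/(PP/N) (PP/N)/S S
CKY chart[0,8] = {PP}; S ∉ chart

NO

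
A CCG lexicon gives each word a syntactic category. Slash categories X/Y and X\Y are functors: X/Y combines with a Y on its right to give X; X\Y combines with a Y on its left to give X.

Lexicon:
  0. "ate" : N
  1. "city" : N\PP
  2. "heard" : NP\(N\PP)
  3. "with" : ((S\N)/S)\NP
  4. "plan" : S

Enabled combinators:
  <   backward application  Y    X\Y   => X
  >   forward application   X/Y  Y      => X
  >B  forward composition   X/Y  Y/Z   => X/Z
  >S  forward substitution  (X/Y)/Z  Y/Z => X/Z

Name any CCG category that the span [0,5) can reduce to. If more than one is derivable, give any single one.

[0,5] S   <
  [0,1] "ate" : N
  [1,5] S\N   >
    [1,4] (S\N)/S   <
      [1,3] NP   <
        [1,2] "city" : N\PP
        [2,3] "heard" : NP\(N\PP)
      [3,4] "with" : ((S\N)/S)\NP
    [4,5] "plan" : S

S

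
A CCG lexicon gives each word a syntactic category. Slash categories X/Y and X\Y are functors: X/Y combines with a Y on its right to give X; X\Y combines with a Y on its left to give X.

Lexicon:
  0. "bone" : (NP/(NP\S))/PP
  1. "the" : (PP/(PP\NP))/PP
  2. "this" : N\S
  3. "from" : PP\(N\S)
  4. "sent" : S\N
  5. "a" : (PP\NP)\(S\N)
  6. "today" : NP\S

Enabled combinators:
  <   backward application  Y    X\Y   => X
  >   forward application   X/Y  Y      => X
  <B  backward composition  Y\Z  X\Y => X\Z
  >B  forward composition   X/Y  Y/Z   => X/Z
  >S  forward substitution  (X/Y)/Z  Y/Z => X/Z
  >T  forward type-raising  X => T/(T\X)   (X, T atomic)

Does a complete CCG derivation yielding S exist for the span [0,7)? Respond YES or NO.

NO

(NP/(NP\S))/PP (PP/(PP\NP))/PP N\S PP\(N\S) S\N (PP\NP)\(S\N) NP\S
CKY chart[0,7] = {N/(N\NP), NP, NP/(NP\NP), PP/(PP\NP), S/(S\NP)}; S ∉ chart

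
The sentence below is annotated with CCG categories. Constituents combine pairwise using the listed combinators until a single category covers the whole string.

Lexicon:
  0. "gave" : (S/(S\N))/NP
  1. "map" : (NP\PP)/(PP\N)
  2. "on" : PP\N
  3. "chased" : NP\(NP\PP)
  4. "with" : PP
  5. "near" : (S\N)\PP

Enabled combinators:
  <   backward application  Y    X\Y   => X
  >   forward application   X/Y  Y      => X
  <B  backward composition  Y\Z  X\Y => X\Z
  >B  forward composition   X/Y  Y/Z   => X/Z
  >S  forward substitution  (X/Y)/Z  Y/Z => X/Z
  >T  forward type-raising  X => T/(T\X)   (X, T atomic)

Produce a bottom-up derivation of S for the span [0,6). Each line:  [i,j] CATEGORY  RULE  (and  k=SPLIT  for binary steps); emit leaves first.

[0,1] (S/(S\N))/NP  lex  "gave"
[1,2] (NP\PP)/(PP\N)  lex  "map"
[2,3] PP\N  lex  "on"
[1,3] NP\PP  >  k=2
[3,4] NP\(NP\PP)  lex  "chased"
[1,4] NP  <  k=3
[0,4] S/(S\N)  >  k=1
[4,5] PP  lex  "with"
[5,6] (S\N)\PP  lex  "near"
[4,6] S\N  <  k=5
[0,6] S  >  k=4

[0,6] S   >
  [0,4] S/(S\N)   >
    [0,1] "gave" : (S/(S\N))/NP
    [1,4] NP   <
      [1,3] NP\PP   >
        [1,2] "map" : (NP\PP)/(PP\N)
        [2,3] "on" : PP\N
      [3,4] "chased" : NP\(NP\PP)
  [4,6] S\N   <
    [4,5] "with" : PP
    [5,6] "near" : (S\N)\PP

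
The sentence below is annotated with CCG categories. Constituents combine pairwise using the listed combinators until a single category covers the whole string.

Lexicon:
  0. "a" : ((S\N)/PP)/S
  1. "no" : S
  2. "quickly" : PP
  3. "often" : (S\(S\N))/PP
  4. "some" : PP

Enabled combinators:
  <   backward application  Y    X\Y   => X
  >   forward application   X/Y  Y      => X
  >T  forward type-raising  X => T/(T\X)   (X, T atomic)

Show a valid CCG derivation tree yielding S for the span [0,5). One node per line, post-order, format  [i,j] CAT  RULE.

[0,5] S   <
  [0,3] S\N   >
    [0,2] (S\N)/PP   >
      [0,1] "a" : ((S\N)/PP)/S
      [1,2] "no" : S
    [2,3] "quickly" : PP
  [3,5] S\(S\N)   >
    [3,4] "often" : (S\(S\N))/PP
    [4,5] "some" : PP

[0,1] ((S\N)/PP)/S  lex  "a"
[1,2] S  lex  "no"
[0,2] (S\N)/PP  >  k=1
[2,3] PP  lex  "quickly"
[0,3] S\N  >  k=2
[3,4] (S\(S\N))/PP  lex  "often"
[4,5] PP  lex  "some"
[3,5] S\(S\N)  >  k=4
[0,5] S  <  k=3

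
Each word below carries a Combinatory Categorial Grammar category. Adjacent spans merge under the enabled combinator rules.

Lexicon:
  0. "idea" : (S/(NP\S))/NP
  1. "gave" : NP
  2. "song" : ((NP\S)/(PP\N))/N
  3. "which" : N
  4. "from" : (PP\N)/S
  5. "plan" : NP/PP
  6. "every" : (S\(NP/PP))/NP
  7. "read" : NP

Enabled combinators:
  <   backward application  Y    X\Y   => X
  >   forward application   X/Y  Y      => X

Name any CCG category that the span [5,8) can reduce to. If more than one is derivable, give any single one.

S

[0,8] S   >
  [0,2] S/(NP\S)   >
    [0,1] "idea" : (S/(NP\S))/NP
    [1,2] "gave" : NP
  [2,8] NP\S   >
    [2,4] (NP\S)/(PP\N)   >
      [2,3] "song" : ((NP\S)/(PP\N))/N
      [3,4] "which" : N
    [4,8] PP\N   >
      [4,5] "from" : (PP\N)/S
      [5,8] S   <
        [5,6] "plan" : NP/PP
        [6,8] S\(NP/PP)   >
          [6,7] "every" : (S\(NP/PP))/NP
          [7,8] "read" : NP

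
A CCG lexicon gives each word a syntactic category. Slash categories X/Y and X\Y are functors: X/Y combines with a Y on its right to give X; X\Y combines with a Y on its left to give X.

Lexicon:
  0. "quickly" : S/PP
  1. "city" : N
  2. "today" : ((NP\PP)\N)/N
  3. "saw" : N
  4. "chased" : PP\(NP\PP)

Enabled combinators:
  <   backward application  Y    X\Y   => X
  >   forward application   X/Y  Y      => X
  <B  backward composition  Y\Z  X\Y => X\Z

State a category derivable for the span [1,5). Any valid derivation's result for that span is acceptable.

PP

[0,5] S   >
  [0,1] "quickly" : S/PP
  [1,5] PP   <
    [1,2] "city" : N
    [2,5] PP\N   <B
      [2,4] (NP\PP)\N   >
        [2,3] "today" : ((NP\PP)\N)/N
        [3,4] "saw" : N
      [4,5] "chased" : PP\(NP\PP)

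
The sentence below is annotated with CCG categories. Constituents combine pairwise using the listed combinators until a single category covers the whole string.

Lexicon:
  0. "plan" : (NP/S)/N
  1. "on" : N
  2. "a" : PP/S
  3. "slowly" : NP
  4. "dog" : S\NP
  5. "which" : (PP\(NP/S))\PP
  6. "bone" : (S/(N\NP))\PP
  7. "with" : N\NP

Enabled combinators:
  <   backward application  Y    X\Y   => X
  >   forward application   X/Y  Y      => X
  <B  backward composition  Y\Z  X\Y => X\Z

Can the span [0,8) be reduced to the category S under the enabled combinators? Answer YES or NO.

[0,8] S   >
  [0,7] S/(N\NP)   <
    [0,6] PP   <
      [0,2] NP/S   >
        [0,1] "plan" : (NP/S)/N
        [1,2] "on" : N
      [2,6] PP\(NP/S)   <
        [2,5] PP   >
          [2,3] "a" : PP/S
          [3,5] S   <
            [3,4] "slowly" : NP
            [4,5] "dog" : S\NP
        [5,6] "which" : (PP\(NP/S))\PP
    [6,7] "bone" : (S/(N\NP))\PP
  [7,8] "with" : N\NP

YES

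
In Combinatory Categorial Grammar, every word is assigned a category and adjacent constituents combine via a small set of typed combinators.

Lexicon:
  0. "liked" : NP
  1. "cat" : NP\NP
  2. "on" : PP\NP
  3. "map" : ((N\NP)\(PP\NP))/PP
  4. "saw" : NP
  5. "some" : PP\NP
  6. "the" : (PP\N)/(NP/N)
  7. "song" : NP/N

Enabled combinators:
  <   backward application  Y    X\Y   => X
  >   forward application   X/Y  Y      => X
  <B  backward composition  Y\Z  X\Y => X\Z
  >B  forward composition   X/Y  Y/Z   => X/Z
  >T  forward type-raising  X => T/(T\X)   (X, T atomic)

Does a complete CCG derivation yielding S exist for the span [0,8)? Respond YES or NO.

NO

NP NP\NP PP\NP ((N\NP)\(PP\NP))/PP NP PP\NP (PP\N)/(NP/N) NP/N
CKY chart[0,8] = {N/(N\PP), NP/(NP\PP), PP, PP/(PP\PP), S/(S\PP)}; S ∉ chart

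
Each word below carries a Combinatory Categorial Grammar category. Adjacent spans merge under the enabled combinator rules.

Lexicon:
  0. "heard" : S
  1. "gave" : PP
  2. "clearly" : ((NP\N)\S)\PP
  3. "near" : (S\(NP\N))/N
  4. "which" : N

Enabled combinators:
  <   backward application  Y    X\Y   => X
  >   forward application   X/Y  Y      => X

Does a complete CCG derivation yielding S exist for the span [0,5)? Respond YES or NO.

[0,5] S   <
  [0,3] NP\N   <
    [0,1] "heard" : S
    [1,3] (NP\N)\S   <
      [1,2] "gave" : PP
      [2,3] "clearly" : ((NP\N)\S)\PP
  [3,5] S\(NP\N)   >
    [3,4] "near" : (S\(NP\N))/N
    [4,5] "which" : N

YES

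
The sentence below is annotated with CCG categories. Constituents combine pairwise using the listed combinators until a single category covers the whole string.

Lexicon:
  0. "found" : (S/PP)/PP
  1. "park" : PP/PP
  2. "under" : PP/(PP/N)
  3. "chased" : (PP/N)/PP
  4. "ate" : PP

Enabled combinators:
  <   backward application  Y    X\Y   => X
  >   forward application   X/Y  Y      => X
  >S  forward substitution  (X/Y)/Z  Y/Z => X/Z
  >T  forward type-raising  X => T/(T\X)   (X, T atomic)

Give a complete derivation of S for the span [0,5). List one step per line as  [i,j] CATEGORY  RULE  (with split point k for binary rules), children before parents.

[0,1] (S/PP)/PP  lex  "found"
[1,2] PP/PP  lex  "park"
[0,2] S/PP  >S  k=1
[2,3] PP/(PP/N)  lex  "under"
[3,4] (PP/N)/PP  lex  "chased"
[4,5] PP  lex  "ate"
[3,5] PP/N  >  k=4
[2,5] PP  >  k=3
[0,5] S  >  k=2

[0,5] S   >
  [0,2] S/PP   >S
    [0,1] "found" : (S/PP)/PP
    [1,2] "park" : PP/PP
  [2,5] PP   >
    [2,3] "under" : PP/(PP/N)
    [3,5] PP/N   >
      [3,4] "chased" : (PP/N)/PP
      [4,5] "ate" : PP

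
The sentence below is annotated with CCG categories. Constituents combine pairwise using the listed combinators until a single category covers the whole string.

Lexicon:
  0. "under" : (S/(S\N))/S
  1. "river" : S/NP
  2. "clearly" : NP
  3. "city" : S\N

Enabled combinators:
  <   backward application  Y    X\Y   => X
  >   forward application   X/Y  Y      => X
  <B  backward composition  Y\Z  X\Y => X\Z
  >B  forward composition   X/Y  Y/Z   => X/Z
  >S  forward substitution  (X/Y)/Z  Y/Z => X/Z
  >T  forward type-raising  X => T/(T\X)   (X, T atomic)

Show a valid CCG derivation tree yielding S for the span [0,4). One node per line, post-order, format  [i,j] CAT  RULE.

[0,4] S   >
  [0,3] S/(S\N)   >
    [0,1] "under" : (S/(S\N))/S
    [1,3] S   >
      [1,2] "river" : S/NP
      [2,3] "clearly" : NP
  [3,4] "city" : S\N

[0,1] (S/(S\N))/S  lex  "under"
[1,2] S/NP  lex  "river"
[2,3] NP  lex  "clearly"
[1,3] S  >  k=2
[0,3] S/(S\N)  >  k=1
[3,4] S\N  lex  "city"
[0,4] S  >  k=3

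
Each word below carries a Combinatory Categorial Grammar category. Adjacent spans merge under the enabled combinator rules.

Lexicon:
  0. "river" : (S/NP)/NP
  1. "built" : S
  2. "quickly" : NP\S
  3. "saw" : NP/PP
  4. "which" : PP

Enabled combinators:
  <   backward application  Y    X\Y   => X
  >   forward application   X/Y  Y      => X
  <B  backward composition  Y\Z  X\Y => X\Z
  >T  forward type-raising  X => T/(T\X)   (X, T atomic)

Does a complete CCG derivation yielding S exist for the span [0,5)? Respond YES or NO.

YES

[0,5] S   >
  [0,3] S/NP   >
    [0,1] "river" : (S/NP)/NP
    [1,3] NP   >
      [1,2] NP/(NP\S)   >T
        [1,2] "built" : S
      [2,3] "quickly" : NP\S
  [3,5] NP   >
    [3,4] "saw" : NP/PP
    [4,5] "which" : PP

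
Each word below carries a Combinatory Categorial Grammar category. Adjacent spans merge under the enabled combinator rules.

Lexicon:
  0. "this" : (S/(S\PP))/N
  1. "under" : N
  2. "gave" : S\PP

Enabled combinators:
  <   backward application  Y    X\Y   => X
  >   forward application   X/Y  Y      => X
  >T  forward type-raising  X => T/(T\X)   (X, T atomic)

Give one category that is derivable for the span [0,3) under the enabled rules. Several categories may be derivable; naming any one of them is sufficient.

S

[0,3] S   >
  [0,2] S/(S\PP)   >
    [0,1] "this" : (S/(S\PP))/N
    [1,2] "under" : N
  [2,3] "gave" : S\PP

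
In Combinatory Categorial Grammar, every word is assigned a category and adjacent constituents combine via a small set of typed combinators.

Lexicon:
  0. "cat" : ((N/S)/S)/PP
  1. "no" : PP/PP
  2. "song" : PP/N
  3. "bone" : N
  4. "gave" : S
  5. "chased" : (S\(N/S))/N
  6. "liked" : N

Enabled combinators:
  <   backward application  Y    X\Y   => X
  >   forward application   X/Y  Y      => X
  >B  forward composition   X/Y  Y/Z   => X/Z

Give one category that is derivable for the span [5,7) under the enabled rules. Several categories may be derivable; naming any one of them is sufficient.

[0,7] S   <
  [0,5] N/S   >
    [0,4] (N/S)/S   >
      [0,1] "cat" : ((N/S)/S)/PP
      [1,4] PP   >
        [1,3] PP/N   >B
          [1,2] "no" : PP/PP
          [2,3] "song" : PP/N
        [3,4] "bone" : N
    [4,5] "gave" : S
  [5,7] S\(N/S)   >
    [5,6] "chased" : (S\(N/S))/N
    [6,7] "liked" : N

S\(N/S)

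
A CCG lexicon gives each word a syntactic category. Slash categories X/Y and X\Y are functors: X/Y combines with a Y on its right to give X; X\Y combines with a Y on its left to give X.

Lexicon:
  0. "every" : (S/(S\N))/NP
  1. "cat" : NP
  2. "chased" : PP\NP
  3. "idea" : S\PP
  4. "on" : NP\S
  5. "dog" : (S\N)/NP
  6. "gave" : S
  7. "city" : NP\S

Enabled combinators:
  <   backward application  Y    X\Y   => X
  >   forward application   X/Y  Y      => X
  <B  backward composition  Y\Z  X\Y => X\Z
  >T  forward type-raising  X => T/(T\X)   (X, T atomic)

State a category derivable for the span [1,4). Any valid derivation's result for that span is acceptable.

S

[0,8] S   >
  [0,5] S/(S\N)   >
    [0,1] "every" : (S/(S\N))/NP
    [1,5] NP   <
      [1,4] S   >
        [1,2] S/(S\NP)   >T
          [1,2] "cat" : NP
        [2,4] S\NP   <B
          [2,3] "chased" : PP\NP
          [3,4] "idea" : S\PP
      [4,5] "on" : NP\S
  [5,8] S\N   >
    [5,6] "dog" : (S\N)/NP
    [6,8] NP   <
      [6,7] "gave" : S
      [7,8] "city" : NP\S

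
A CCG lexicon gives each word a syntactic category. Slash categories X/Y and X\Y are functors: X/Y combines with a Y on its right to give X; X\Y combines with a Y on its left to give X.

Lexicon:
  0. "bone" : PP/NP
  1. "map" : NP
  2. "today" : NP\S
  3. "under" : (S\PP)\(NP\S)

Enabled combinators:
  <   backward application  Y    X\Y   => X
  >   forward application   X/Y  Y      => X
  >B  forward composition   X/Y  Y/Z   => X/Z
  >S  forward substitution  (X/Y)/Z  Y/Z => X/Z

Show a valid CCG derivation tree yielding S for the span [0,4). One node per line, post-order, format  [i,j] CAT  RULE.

[0,1] PP/NP  lex  "bone"
[1,2] NP  lex  "map"
[0,2] PP  >  k=1
[2,3] NP\S  lex  "today"
[3,4] (S\PP)\(NP\S)  lex  "under"
[2,4] S\PP  <  k=3
[0,4] S  <  k=2

[0,4] S   <
  [0,2] PP   >
    [0,1] "bone" : PP/NP
    [1,2] "map" : NP
  [2,4] S\PP   <
    [2,3] "today" : NP\S
    [3,4] "under" : (S\PP)\(NP\S)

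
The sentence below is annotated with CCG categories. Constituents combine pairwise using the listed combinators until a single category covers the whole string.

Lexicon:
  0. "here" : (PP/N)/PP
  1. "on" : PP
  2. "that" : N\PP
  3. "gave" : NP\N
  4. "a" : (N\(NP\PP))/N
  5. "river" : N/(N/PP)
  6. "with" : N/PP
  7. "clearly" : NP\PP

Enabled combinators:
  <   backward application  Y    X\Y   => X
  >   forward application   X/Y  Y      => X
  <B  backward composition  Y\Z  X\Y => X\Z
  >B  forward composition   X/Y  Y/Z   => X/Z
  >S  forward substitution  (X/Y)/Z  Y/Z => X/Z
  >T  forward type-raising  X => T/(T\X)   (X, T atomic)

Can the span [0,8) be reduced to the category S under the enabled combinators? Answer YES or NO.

(PP/N)/PP PP N\PP NP\N (N\(NP\PP))/N N/(N/PP) N/PP NP\PP
CKY chart[0,8] = {N/(N\NP), NP, NP/(NP\NP), PP/(PP\NP), S/(S\NP)}; S ∉ chart

NO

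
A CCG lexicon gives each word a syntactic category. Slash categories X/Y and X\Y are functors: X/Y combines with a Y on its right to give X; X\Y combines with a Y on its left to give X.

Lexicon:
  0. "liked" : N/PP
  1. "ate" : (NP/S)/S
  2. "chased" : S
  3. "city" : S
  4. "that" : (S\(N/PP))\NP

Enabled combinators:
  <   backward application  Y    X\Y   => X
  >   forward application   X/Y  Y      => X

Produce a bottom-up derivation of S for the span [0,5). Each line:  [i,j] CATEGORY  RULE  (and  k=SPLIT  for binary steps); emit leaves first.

[0,5] S   <
  [0,1] "liked" : N/PP
  [1,5] S\(N/PP)   <
    [1,4] NP   >
      [1,3] NP/S   >
        [1,2] "ate" : (NP/S)/S
        [2,3] "chased" : S
      [3,4] "city" : S
    [4,5] "that" : (S\(N/PP))\NP

[0,1] N/PP  lex  "liked"
[1,2] (NP/S)/S  lex  "ate"
[2,3] S  lex  "chased"
[1,3] NP/S  >  k=2
[3,4] S  lex  "city"
[1,4] NP  >  k=3
[4,5] (S\(N/PP))\NP  lex  "that"
[1,5] S\(N/PP)  <  k=4
[0,5] S  <  k=1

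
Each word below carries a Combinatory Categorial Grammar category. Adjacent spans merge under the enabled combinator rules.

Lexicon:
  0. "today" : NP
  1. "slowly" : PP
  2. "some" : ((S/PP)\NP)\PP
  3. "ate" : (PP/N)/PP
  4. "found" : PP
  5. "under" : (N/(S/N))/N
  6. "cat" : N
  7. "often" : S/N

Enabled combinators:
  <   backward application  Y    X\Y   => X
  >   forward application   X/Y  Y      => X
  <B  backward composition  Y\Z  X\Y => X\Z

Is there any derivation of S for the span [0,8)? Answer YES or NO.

[0,8] S   >
  [0,3] S/PP   <
    [0,1] "today" : NP
    [1,3] (S/PP)\NP   <
      [1,2] "slowly" : PP
      [2,3] "some" : ((S/PP)\NP)\PP
  [3,8] PP   >
    [3,5] PP/N   >
      [3,4] "ate" : (PP/N)/PP
      [4,5] "found" : PP
    [5,8] N   >
      [5,7] N/(S/N)   >
        [5,6] "under" : (N/(S/N))/N
        [6,7] "cat" : N
      [7,8] "often" : S/N

YES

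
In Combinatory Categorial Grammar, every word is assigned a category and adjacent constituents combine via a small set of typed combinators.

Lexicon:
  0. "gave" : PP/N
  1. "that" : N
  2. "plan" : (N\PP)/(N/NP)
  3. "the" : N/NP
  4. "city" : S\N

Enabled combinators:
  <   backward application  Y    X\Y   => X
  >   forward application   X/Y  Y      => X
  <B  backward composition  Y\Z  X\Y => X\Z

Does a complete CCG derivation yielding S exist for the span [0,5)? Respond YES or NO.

YES

[0,5] S   <
  [0,4] N   <
    [0,2] PP   >
      [0,1] "gave" : PP/N
      [1,2] "that" : N
    [2,4] N\PP   >
      [2,3] "plan" : (N\PP)/(N/NP)
      [3,4] "the" : N/NP
  [4,5] "city" : S\N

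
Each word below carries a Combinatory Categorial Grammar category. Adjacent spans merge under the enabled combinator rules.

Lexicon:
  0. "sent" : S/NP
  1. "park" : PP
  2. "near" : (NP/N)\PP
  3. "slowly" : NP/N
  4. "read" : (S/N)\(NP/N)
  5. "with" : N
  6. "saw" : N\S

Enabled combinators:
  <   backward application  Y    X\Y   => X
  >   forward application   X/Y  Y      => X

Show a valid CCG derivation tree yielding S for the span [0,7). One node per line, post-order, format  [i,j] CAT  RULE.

[0,1] S/NP  lex  "sent"
[1,2] PP  lex  "park"
[2,3] (NP/N)\PP  lex  "near"
[1,3] NP/N  <  k=2
[3,4] NP/N  lex  "slowly"
[4,5] (S/N)\(NP/N)  lex  "read"
[3,5] S/N  <  k=4
[5,6] N  lex  "with"
[3,6] S  >  k=5
[6,7] N\S  lex  "saw"
[3,7] N  <  k=6
[1,7] NP  >  k=3
[0,7] S  >  k=1

[0,7] S   >
  [0,1] "sent" : S/NP
  [1,7] NP   >
    [1,3] NP/N   <
      [1,2] "park" : PP
      [2,3] "near" : (NP/N)\PP
    [3,7] N   <
      [3,6] S   >
        [3,5] S/N   <
          [3,4] "slowly" : NP/N
          [4,5] "read" : (S/N)\(NP/N)
        [5,6] "with" : N
      [6,7] "saw" : N\S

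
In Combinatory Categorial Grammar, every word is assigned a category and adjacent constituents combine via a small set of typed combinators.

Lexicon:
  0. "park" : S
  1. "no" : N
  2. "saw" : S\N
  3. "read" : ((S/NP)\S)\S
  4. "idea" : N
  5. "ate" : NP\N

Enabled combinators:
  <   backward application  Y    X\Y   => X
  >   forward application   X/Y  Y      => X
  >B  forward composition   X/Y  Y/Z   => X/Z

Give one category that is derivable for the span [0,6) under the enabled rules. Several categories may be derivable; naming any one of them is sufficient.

S

[0,6] S   >
  [0,4] S/NP   <
    [0,1] "park" : S
    [1,4] (S/NP)\S   <
      [1,3] S   <
        [1,2] "no" : N
        [2,3] "saw" : S\N
      [3,4] "read" : ((S/NP)\S)\S
  [4,6] NP   <
    [4,5] "idea" : N
    [5,6] "ate" : NP\N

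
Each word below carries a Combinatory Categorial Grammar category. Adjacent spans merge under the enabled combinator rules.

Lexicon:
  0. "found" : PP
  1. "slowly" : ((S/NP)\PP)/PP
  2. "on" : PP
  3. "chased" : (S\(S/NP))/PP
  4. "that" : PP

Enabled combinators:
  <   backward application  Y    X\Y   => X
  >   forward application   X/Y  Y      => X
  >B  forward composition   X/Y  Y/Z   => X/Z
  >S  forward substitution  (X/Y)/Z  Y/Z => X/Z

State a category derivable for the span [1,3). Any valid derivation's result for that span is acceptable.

[0,5] S   <
  [0,3] S/NP   <
    [0,1] "found" : PP
    [1,3] (S/NP)\PP   >
      [1,2] "slowly" : ((S/NP)\PP)/PP
      [2,3] "on" : PP
  [3,5] S\(S/NP)   >
    [3,4] "chased" : (S\(S/NP))/PP
    [4,5] "that" : PP

(S/NP)\PP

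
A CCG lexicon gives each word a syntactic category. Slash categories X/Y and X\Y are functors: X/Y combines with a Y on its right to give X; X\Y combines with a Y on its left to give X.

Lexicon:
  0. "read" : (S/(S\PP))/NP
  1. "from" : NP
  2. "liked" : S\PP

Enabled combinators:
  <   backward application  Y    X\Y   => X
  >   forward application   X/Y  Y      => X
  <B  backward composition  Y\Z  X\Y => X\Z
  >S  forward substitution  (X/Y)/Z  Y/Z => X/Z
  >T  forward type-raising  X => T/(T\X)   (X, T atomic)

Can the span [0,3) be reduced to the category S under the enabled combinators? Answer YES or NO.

[0,3] S   >
  [0,2] S/(S\PP)   >
    [0,1] "read" : (S/(S\PP))/NP
    [1,2] "from" : NP
  [2,3] "liked" : S\PP

YES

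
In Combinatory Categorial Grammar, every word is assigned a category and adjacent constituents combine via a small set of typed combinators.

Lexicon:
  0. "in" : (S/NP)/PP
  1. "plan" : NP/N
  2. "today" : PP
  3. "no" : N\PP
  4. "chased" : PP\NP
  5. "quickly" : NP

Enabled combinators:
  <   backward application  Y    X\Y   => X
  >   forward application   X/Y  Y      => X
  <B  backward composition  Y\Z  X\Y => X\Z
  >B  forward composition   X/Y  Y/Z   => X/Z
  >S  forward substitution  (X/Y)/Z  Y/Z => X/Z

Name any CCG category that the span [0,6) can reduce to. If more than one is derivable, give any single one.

[0,6] S   >
  [0,5] S/NP   >
    [0,1] "in" : (S/NP)/PP
    [1,5] PP   <
      [1,4] NP   >
        [1,2] "plan" : NP/N
        [2,4] N   <
          [2,3] "today" : PP
          [3,4] "no" : N\PP
      [4,5] "chased" : PP\NP
  [5,6] "quickly" : NP

S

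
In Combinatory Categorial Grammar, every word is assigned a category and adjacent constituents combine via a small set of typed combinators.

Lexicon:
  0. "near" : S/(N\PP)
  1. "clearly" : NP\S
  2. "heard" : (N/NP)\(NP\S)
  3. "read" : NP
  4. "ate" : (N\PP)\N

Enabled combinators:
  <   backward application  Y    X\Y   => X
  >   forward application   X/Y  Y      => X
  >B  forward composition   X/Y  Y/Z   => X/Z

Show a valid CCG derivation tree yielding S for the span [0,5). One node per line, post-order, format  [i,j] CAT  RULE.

[0,5] S   >
  [0,1] "near" : S/(N\PP)
  [1,5] N\PP   <
    [1,4] N   >
      [1,3] N/NP   <
        [1,2] "clearly" : NP\S
        [2,3] "heard" : (N/NP)\(NP\S)
      [3,4] "read" : NP
    [4,5] "ate" : (N\PP)\N

[0,1] S/(N\PP)  lex  "near"
[1,2] NP\S  lex  "clearly"
[2,3] (N/NP)\(NP\S)  lex  "heard"
[1,3] N/NP  <  k=2
[3,4] NP  lex  "read"
[1,4] N  >  k=3
[4,5] (N\PP)\N  lex  "ate"
[1,5] N\PP  <  k=4
[0,5] S  >  k=1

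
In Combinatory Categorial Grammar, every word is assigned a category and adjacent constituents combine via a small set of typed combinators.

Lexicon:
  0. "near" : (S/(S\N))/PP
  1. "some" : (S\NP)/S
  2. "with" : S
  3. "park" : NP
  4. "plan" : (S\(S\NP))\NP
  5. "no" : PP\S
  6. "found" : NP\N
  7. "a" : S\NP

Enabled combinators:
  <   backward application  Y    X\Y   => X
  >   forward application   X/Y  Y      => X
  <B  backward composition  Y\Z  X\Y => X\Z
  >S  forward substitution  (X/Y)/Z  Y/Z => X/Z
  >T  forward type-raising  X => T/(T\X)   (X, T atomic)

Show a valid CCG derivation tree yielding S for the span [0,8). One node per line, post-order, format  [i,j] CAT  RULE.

[0,1] (S/(S\N))/PP  lex  "near"
[1,2] (S\NP)/S  lex  "some"
[2,3] S  lex  "with"
[1,3] S\NP  >  k=2
[3,4] NP  lex  "park"
[4,5] (S\(S\NP))\NP  lex  "plan"
[3,5] S\(S\NP)  <  k=4
[1,5] S  <  k=3
[5,6] PP\S  lex  "no"
[1,6] PP  <  k=5
[0,6] S/(S\N)  >  k=1
[6,7] NP\N  lex  "found"
[7,8] S\NP  lex  "a"
[6,8] S\N  <B  k=7
[0,8] S  >  k=6

[0,8] S   >
  [0,6] S/(S\N)   >
    [0,1] "near" : (S/(S\N))/PP
    [1,6] PP   <
      [1,5] S   <
        [1,3] S\NP   >
          [1,2] "some" : (S\NP)/S
          [2,3] "with" : S
        [3,5] S\(S\NP)   <
          [3,4] "park" : NP
          [4,5] "plan" : (S\(S\NP))\NP
      [5,6] "no" : PP\S
  [6,8] S\N   <B
    [6,7] "found" : NP\N
    [7,8] "a" : S\NP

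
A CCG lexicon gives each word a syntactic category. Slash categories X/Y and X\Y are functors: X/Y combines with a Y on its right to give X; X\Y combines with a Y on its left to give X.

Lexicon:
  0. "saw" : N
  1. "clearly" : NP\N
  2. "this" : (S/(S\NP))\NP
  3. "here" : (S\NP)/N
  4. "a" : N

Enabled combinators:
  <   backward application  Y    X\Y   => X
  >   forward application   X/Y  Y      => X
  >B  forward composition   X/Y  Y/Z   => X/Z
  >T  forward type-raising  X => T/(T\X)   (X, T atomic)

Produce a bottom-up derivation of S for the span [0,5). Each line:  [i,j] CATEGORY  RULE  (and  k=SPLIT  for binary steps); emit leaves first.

[0,1] N  lex  "saw"
[0,1] NP/(NP\N)  >T
[1,2] NP\N  lex  "clearly"
[0,2] NP  >  k=1
[2,3] (S/(S\NP))\NP  lex  "this"
[0,3] S/(S\NP)  <  k=2
[3,4] (S\NP)/N  lex  "here"
[4,5] N  lex  "a"
[3,5] S\NP  >  k=4
[0,5] S  >  k=3

[0,5] S   >
  [0,3] S/(S\NP)   <
    [0,2] NP   >
      [0,1] NP/(NP\N)   >T
        [0,1] "saw" : N
      [1,2] "clearly" : NP\N
    [2,3] "this" : (S/(S\NP))\NP
  [3,5] S\NP   >
    [3,4] "here" : (S\NP)/N
    [4,5] "a" : N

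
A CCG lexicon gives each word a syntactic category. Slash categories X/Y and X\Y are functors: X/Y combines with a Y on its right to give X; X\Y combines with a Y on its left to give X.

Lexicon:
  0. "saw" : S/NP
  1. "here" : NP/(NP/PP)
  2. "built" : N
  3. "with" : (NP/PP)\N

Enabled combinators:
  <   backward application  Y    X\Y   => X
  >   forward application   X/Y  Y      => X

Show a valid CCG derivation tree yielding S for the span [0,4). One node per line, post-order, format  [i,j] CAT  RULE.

[0,4] S   >
  [0,1] "saw" : S/NP
  [1,4] NP   >
    [1,2] "here" : NP/(NP/PP)
    [2,4] NP/PP   <
      [2,3] "built" : N
      [3,4] "with" : (NP/PP)\N

[0,1] S/NP  lex  "saw"
[1,2] NP/(NP/PP)  lex  "here"
[2,3] N  lex  "built"
[3,4] (NP/PP)\N  lex  "with"
[2,4] NP/PP  <  k=3
[1,4] NP  >  k=2
[0,4] S  >  k=1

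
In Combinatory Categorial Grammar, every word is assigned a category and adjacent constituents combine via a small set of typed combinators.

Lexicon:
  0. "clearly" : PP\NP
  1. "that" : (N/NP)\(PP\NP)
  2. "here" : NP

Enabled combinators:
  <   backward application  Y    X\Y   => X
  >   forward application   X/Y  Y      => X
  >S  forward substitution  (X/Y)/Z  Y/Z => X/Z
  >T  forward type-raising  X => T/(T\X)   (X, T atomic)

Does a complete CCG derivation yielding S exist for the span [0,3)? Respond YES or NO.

NO

PP\NP (N/NP)\(PP\NP) NP
CKY chart[0,3] = {N, N/(N\N), NP/(NP\N), PP/(PP\N), S/(S\N)}; S ∉ chart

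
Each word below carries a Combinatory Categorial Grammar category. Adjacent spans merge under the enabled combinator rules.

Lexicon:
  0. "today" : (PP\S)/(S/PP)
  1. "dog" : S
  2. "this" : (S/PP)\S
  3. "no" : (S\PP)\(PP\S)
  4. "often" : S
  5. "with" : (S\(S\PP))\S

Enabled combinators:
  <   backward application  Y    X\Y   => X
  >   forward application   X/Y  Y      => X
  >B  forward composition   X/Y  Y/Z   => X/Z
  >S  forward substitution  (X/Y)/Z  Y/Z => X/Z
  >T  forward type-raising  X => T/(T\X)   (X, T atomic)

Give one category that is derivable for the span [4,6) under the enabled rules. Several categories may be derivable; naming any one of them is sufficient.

[0,6] S   <
  [0,4] S\PP   <
    [0,3] PP\S   >
      [0,1] "today" : (PP\S)/(S/PP)
      [1,3] S/PP   <
        [1,2] "dog" : S
        [2,3] "this" : (S/PP)\S
    [3,4] "no" : (S\PP)\(PP\S)
  [4,6] S\(S\PP)   <
    [4,5] "often" : S
    [5,6] "with" : (S\(S\PP))\S

S\(S\PP)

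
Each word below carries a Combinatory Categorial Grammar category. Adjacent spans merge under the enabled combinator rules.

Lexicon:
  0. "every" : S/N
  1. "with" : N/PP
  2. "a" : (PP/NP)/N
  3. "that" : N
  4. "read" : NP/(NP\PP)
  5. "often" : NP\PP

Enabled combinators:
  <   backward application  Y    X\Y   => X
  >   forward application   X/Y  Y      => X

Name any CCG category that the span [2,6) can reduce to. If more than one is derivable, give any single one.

PP

[0,6] S   >
  [0,1] "every" : S/N
  [1,6] N   >
    [1,2] "with" : N/PP
    [2,6] PP   >
      [2,4] PP/NP   >
        [2,3] "a" : (PP/NP)/N
        [3,4] "that" : N
      [4,6] NP   >
        [4,5] "read" : NP/(NP\PP)
        [5,6] "often" : NP\PP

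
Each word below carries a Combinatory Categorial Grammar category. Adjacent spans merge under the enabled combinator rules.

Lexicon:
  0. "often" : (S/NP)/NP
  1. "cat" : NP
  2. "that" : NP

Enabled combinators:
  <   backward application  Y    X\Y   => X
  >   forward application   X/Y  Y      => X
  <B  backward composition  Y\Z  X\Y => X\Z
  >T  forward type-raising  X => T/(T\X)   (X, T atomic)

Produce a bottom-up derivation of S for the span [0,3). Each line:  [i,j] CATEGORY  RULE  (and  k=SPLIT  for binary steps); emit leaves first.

[0,3] S   >
  [0,2] S/NP   >
    [0,1] "often" : (S/NP)/NP
    [1,2] "cat" : NP
  [2,3] "that" : NP

[0,1] (S/NP)/NP  lex  "often"
[1,2] NP  lex  "cat"
[0,2] S/NP  >  k=1
[2,3] NP  lex  "that"
[0,3] S  >  k=2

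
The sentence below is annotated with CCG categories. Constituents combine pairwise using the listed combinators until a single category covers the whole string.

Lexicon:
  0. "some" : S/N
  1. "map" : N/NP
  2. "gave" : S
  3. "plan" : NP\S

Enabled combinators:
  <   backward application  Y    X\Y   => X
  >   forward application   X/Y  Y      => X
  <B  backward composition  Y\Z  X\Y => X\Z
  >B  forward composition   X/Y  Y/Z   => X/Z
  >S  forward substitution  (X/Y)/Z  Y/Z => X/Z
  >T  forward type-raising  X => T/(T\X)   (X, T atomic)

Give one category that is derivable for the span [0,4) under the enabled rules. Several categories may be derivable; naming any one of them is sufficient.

S

[0,4] S   >
  [0,2] S/NP   >B
    [0,1] "some" : S/N
    [1,2] "map" : N/NP
  [2,4] NP   <
    [2,3] "gave" : S
    [3,4] "plan" : NP\S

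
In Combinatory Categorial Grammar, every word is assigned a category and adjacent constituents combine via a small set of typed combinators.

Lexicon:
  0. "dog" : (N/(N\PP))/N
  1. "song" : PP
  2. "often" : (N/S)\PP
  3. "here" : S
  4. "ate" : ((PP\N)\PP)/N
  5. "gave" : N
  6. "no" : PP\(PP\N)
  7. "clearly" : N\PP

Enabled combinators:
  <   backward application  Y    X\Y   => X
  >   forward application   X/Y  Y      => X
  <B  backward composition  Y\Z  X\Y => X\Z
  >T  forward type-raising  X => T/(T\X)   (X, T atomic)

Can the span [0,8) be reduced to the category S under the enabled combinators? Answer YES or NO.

(N/(N\PP))/N PP (N/S)\PP S ((PP\N)\PP)/N N PP\(PP\N) N\PP
CKY chart[0,8] = {N, N/(N\N), NP/(NP\N), PP/(PP\N), S/(S\N)}; S ∉ chart

NO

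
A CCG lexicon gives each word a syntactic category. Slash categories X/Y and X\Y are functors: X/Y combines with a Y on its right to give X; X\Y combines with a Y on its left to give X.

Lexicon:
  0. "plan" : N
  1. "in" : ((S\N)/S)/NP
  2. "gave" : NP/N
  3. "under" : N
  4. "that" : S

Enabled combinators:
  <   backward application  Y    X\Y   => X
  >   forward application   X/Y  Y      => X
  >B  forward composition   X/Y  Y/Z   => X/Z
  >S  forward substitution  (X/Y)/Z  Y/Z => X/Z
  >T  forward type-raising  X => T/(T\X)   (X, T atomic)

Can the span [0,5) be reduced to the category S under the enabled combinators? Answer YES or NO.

[0,5] S   >
  [0,1] S/(S\N)   >T
    [0,1] "plan" : N
  [1,5] S\N   >
    [1,4] (S\N)/S   >
      [1,2] "in" : ((S\N)/S)/NP
      [2,4] NP   >
        [2,3] "gave" : NP/N
        [3,4] "under" : N
    [4,5] "that" : S

YES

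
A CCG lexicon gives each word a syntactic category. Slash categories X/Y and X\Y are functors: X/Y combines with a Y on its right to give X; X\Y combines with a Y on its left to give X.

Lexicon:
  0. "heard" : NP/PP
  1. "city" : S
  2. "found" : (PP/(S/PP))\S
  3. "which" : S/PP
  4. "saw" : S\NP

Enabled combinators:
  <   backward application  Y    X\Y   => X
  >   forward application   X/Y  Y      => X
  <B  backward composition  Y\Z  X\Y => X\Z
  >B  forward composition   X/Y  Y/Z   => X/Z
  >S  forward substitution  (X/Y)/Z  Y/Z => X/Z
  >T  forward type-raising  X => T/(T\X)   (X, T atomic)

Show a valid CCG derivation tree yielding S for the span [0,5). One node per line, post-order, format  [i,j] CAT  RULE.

[0,5] S   <
  [0,4] NP   >
    [0,1] "heard" : NP/PP
    [1,4] PP   >
      [1,3] PP/(S/PP)   <
        [1,2] "city" : S
        [2,3] "found" : (PP/(S/PP))\S
      [3,4] "which" : S/PP
  [4,5] "saw" : S\NP

[0,1] NP/PP  lex  "heard"
[1,2] S  lex  "city"
[2,3] (PP/(S/PP))\S  lex  "found"
[1,3] PP/(S/PP)  <  k=2
[3,4] S/PP  lex  "which"
[1,4] PP  >  k=3
[0,4] NP  >  k=1
[4,5] S\NP  lex  "saw"
[0,5] S  <  k=4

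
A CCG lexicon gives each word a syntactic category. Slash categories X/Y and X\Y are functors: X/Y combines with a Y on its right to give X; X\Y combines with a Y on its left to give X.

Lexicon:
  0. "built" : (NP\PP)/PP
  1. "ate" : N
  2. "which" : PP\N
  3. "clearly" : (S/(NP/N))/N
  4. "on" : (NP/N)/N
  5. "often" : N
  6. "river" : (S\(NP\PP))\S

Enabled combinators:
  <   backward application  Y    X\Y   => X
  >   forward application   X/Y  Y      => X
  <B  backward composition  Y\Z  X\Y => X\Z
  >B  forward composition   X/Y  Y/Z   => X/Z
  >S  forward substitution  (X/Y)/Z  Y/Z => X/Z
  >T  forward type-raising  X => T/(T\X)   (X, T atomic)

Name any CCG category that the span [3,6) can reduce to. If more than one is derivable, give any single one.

S

[0,7] S   <
  [0,3] NP\PP   >
    [0,1] "built" : (NP\PP)/PP
    [1,3] PP   <
      [1,2] "ate" : N
      [2,3] "which" : PP\N
  [3,7] S\(NP\PP)   <
    [3,6] S   >
      [3,5] S/N   >S
        [3,4] "clearly" : (S/(NP/N))/N
        [4,5] "on" : (NP/N)/N
      [5,6] "often" : N
    [6,7] "river" : (S\(NP\PP))\S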